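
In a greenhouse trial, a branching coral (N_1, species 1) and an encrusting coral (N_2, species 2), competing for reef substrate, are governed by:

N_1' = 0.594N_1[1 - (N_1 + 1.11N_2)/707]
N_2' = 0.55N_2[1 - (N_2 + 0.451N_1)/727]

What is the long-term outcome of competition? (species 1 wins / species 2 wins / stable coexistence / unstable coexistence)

Compare the nullcline intercepts: K1/α12 = 707/1.11 = 637 < K2 = 727; K2/α21 = 727/0.451 = 1610 > K1 = 707.
Since the inequalities point opposite ways, species 2 can invade but species 1 cannot.

species 2 excludes species 1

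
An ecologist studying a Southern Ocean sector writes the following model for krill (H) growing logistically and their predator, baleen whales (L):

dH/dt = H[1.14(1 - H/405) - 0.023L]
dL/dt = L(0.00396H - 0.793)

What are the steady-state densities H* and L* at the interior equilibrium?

H* ≈ 200, L* ≈ 25.1

From dL/dt = 0 with L > 0: 0.00396H* = 0.793, so H* = 200.
Substitute into dH/dt = 0: 1.14(1 - 200/405) = 0.023L*.
The bracket is 0.506, giving L* = 0.576/0.023 = 25.1.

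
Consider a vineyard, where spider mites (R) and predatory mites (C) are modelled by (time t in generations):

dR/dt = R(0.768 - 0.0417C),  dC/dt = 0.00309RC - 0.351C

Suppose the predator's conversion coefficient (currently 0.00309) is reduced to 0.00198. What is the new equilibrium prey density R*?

R* ≈ 177

At the interior fixed point, setting dC/dt = 0 with C > 0 fixes R* = (predator death rate)/(RC coefficient) — independent of the other coefficients.
With the change, R* = 0.351/0.00198 = 177; it rises from 114.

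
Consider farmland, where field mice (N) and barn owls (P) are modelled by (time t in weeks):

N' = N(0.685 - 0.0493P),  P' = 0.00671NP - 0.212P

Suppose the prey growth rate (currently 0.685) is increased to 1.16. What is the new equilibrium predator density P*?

P* ≈ 23.5

At the interior fixed point, setting dN/dt = 0 with N > 0 fixes P* = (prey growth rate)/(NP coefficient) — independent of the other coefficients.
With the change, P* = 1.16/0.0493 = 23.5; it rises from 13.9.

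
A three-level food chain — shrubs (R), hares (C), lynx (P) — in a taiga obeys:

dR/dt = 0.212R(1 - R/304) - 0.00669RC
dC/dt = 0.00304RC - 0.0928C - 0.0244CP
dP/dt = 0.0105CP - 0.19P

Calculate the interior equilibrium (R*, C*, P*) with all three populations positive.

From dP/dt = 0: 0.0105C* = 0.19, so C* = 18.1.
From dR/dt = 0: 0.212(1 - R*/304) = 0.00669·18.1, giving R* = 304·(1 - 0.571) = 130.
From dC/dt = 0: 0.00304·130 - 0.0928 = 0.0244P*, so P* = 0.304/0.0244 = 12.4.

R* ≈ 130, C* ≈ 18.1, P* ≈ 12.4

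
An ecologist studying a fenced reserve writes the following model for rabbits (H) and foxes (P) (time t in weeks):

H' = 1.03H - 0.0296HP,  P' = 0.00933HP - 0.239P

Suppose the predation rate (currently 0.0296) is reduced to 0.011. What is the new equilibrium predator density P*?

At the interior fixed point, setting dH/dt = 0 with H > 0 fixes P* = (prey growth rate)/(HP coefficient) — independent of the other coefficients.
With the change, P* = 1.03/0.011 = 93.6; it rises from 34.8.

P* ≈ 93.6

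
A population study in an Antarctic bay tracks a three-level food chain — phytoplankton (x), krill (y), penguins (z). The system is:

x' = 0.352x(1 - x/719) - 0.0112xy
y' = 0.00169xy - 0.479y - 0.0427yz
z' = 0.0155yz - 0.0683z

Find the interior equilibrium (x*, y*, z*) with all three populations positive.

x* ≈ 618, y* ≈ 4.41, z* ≈ 13.2

From dz/dt = 0: 0.0155y* = 0.0683, so y* = 4.41.
From dx/dt = 0: 0.352(1 - x*/719) = 0.0112·4.41, giving x* = 719·(1 - 0.14) = 618.
From dy/dt = 0: 0.00169·618 - 0.479 = 0.0427z*, so z* = 0.566/0.0427 = 13.2.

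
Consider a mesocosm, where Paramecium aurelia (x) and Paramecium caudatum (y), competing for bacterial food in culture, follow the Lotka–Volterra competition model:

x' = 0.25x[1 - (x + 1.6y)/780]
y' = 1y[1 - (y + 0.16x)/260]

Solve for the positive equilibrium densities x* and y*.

Setting both brackets to zero gives the nullclines x + 1.6y = 780 and 0.16x + y = 260.
Substituting y = 260 - 0.16x into the first: x(1 - 1.6·0.16) = 780 - 1.6·260.
So x* = 364/0.744 = 489, and then y* = 260 - 0.16·489 = 182.

x* ≈ 489, y* ≈ 182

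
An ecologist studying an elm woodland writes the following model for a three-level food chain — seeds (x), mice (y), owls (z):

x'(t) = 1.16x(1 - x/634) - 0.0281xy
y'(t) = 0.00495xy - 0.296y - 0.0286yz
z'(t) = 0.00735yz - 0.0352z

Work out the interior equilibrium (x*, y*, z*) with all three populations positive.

x* ≈ 560, y* ≈ 4.79, z* ≈ 86.7

From dz/dt = 0: 0.00735y* = 0.0352, so y* = 4.79.
From dx/dt = 0: 1.16(1 - x*/634) = 0.0281·4.79, giving x* = 634·(1 - 0.116) = 560.
From dy/dt = 0: 0.00495·560 - 0.296 = 0.0286z*, so z* = 2.48/0.0286 = 86.7.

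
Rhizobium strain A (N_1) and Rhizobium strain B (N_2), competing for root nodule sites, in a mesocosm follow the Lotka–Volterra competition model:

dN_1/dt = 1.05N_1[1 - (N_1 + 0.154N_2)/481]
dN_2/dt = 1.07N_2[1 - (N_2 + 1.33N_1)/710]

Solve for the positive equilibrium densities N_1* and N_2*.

Setting both brackets to zero gives the nullclines N_1 + 0.154N_2 = 481 and 1.33N_1 + N_2 = 710.
Substituting N_2 = 710 - 1.33N_1 into the first: N_1(1 - 0.154·1.33) = 481 - 0.154·710.
So N_1* = 372/0.795 = 467, and then N_2* = 710 - 1.33·467 = 88.4.

N_1* ≈ 467, N_2* ≈ 88.4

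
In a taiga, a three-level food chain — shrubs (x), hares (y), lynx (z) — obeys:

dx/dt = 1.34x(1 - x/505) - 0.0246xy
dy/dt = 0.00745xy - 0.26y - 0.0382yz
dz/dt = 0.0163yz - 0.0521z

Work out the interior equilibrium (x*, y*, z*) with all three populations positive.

From dz/dt = 0: 0.0163y* = 0.0521, so y* = 3.2.
From dx/dt = 0: 1.34(1 - x*/505) = 0.0246·3.2, giving x* = 505·(1 - 0.0587) = 475.
From dy/dt = 0: 0.00745·475 - 0.26 = 0.0382z*, so z* = 3.28/0.0382 = 85.9.

x* ≈ 475, y* ≈ 3.2, z* ≈ 85.9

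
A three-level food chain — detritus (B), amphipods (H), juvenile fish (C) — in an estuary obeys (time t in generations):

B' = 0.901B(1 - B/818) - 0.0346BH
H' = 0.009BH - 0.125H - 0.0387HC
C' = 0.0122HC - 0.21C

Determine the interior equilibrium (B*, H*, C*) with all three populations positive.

From dC/dt = 0: 0.0122H* = 0.21, so H* = 17.2.
From dB/dt = 0: 0.901(1 - B*/818) = 0.0346·17.2, giving B* = 818·(1 - 0.661) = 277.
From dH/dt = 0: 0.009·277 - 0.125 = 0.0387C*, so C* = 2.37/0.0387 = 61.3.

B* ≈ 277, H* ≈ 17.2, C* ≈ 61.3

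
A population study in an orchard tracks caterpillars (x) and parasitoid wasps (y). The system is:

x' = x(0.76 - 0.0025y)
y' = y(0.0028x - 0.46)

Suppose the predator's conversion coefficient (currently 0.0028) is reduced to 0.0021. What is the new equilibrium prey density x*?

x* ≈ 219

At the interior fixed point, setting dy/dt = 0 with y > 0 fixes x* = (predator death rate)/(xy coefficient) — independent of the other coefficients.
With the change, x* = 0.46/0.0021 = 219; it rises from 164.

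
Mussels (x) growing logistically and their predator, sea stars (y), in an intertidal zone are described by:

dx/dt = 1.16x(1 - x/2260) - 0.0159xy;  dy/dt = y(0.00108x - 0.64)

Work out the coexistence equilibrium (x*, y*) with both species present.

From dy/dt = 0 with y > 0: 0.00108x* = 0.64, so x* = 593.
Substitute into dx/dt = 0: 1.16(1 - 593/2260) = 0.0159y*.
The bracket is 0.738, giving y* = 0.856/0.0159 = 53.8.

x* ≈ 593, y* ≈ 53.8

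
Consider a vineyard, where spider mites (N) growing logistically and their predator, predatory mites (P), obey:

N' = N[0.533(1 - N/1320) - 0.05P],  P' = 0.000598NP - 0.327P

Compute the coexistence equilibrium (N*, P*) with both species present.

N* ≈ 547, P* ≈ 6.24

From dP/dt = 0 with P > 0: 0.000598N* = 0.327, so N* = 547.
Substitute into dN/dt = 0: 0.533(1 - 547/1320) = 0.05P*.
The bracket is 0.586, giving P* = 0.312/0.05 = 6.24.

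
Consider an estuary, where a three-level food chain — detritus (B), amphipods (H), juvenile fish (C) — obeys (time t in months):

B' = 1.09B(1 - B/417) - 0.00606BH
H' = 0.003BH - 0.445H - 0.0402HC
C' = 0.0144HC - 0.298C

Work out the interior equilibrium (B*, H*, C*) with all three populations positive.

B* ≈ 369, H* ≈ 20.7, C* ≈ 16.5

From dC/dt = 0: 0.0144H* = 0.298, so H* = 20.7.
From dB/dt = 0: 1.09(1 - B*/417) = 0.00606·20.7, giving B* = 417·(1 - 0.115) = 369.
From dH/dt = 0: 0.003·369 - 0.445 = 0.0402C*, so C* = 0.662/0.0402 = 16.5.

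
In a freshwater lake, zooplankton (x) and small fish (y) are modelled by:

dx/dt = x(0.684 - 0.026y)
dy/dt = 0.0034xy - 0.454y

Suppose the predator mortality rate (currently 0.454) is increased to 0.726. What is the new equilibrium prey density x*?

x* ≈ 214

At the interior fixed point, setting dy/dt = 0 with y > 0 fixes x* = (predator death rate)/(xy coefficient) — independent of the other coefficients.
With the change, x* = 0.726/0.0034 = 214; it rises from 134.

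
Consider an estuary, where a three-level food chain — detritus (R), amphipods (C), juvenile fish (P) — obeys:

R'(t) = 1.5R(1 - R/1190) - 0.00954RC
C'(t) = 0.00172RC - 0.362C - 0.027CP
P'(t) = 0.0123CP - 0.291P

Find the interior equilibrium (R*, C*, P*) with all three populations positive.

R* ≈ 1010, C* ≈ 23.7, P* ≈ 51

From dP/dt = 0: 0.0123C* = 0.291, so C* = 23.7.
From dR/dt = 0: 1.5(1 - R*/1190) = 0.00954·23.7, giving R* = 1190·(1 - 0.15) = 1010.
From dC/dt = 0: 0.00172·1010 - 0.362 = 0.027P*, so P* = 1.38/0.027 = 51.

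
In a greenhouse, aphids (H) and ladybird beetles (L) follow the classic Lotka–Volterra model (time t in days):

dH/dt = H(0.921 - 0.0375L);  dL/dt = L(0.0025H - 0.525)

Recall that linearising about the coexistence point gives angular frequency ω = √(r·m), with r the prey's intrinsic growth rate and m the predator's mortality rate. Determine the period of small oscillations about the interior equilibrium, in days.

Here r = 0.921 and m = 0.525, so r·m = 0.484.
ω = √0.484 = 0.695 per day, hence T = 2π/ω ≈ 9.04 days.

T ≈ 9.04 days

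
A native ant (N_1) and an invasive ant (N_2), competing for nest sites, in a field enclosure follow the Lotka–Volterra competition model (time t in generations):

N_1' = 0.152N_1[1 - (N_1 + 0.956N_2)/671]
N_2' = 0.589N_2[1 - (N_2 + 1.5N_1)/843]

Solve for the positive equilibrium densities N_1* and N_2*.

N_1* ≈ 311, N_2* ≈ 377

Setting both brackets to zero gives the nullclines N_1 + 0.956N_2 = 671 and 1.5N_1 + N_2 = 843.
Substituting N_2 = 843 - 1.5N_1 into the first: N_1(1 - 0.956·1.5) = 671 - 0.956·843.
So N_1* = -135/-0.434 = 311, and then N_2* = 843 - 1.5·311 = 377.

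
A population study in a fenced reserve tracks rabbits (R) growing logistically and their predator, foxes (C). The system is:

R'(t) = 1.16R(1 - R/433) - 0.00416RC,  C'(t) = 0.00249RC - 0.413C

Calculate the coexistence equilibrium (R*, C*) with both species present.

From dC/dt = 0 with C > 0: 0.00249R* = 0.413, so R* = 166.
Substitute into dR/dt = 0: 1.16(1 - 166/433) = 0.00416C*.
The bracket is 0.617, giving C* = 0.716/0.00416 = 172.

R* ≈ 166, C* ≈ 172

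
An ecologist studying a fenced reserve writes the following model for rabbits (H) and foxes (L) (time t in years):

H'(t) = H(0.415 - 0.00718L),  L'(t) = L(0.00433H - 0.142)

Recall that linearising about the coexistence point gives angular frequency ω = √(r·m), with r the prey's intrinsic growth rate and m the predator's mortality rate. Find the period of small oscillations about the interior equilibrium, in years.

Here r = 0.415 and m = 0.142, so r·m = 0.0589.
ω = √0.0589 = 0.243 per year, hence T = 2π/ω ≈ 25.9 years.

T ≈ 25.9 years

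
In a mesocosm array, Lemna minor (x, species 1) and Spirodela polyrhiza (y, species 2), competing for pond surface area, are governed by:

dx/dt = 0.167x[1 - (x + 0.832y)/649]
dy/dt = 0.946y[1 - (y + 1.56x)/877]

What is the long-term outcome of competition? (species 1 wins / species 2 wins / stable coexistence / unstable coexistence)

Compare the nullcline intercepts: K1/α12 = 649/0.832 = 780 < K2 = 877; K2/α21 = 877/1.56 = 562 < K1 = 649.
Since both are reversed, neither can invade when rare; the interior point is a saddle.

unstable coexistence (outcome depends on initial conditions)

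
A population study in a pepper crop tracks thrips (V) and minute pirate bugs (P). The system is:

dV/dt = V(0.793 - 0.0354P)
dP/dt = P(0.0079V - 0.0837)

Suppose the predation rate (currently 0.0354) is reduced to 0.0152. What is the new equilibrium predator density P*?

P* ≈ 52.2

At the interior fixed point, setting dV/dt = 0 with V > 0 fixes P* = (prey growth rate)/(VP coefficient) — independent of the other coefficients.
With the change, P* = 0.793/0.0152 = 52.2; it rises from 22.4.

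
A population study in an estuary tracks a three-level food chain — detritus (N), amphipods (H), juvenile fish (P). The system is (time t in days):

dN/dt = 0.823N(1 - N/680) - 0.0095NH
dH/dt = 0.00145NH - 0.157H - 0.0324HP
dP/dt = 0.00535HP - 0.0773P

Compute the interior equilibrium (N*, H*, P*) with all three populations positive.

N* ≈ 567, H* ≈ 14.4, P* ≈ 20.5

From dP/dt = 0: 0.00535H* = 0.0773, so H* = 14.4.
From dN/dt = 0: 0.823(1 - N*/680) = 0.0095·14.4, giving N* = 680·(1 - 0.167) = 567.
From dH/dt = 0: 0.00145·567 - 0.157 = 0.0324P*, so P* = 0.665/0.0324 = 20.5.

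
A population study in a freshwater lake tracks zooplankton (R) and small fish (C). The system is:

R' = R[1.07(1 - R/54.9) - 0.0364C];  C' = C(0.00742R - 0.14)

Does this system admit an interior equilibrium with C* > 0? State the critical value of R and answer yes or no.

The predator equation gives dC/dt > 0 only when R > 0.14/0.00742 = 18.9.
Without the predator, R → K = 54.9. Since 54.9 > 18.9, the predator can invade and persist.

Threshold R = 18.9; K > 18.9, so yes, the predator persists.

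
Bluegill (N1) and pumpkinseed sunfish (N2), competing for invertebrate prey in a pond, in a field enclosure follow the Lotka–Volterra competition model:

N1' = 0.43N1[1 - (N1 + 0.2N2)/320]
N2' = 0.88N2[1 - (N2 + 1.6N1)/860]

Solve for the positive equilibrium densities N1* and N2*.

N1* ≈ 218, N2* ≈ 512

Setting both brackets to zero gives the nullclines N1 + 0.2N2 = 320 and 1.6N1 + N2 = 860.
Substituting N2 = 860 - 1.6N1 into the first: N1(1 - 0.2·1.6) = 320 - 0.2·860.
So N1* = 148/0.68 = 218, and then N2* = 860 - 1.6·218 = 512.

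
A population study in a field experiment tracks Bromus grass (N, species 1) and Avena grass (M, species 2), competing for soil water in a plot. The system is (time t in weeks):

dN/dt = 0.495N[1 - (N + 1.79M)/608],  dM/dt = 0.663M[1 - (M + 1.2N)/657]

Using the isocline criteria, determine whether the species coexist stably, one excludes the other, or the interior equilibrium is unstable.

Compare the nullcline intercepts: K1/α12 = 608/1.79 = 340 < K2 = 657; K2/α21 = 657/1.2 = 548 < K1 = 608.
Since both are reversed, neither can invade when rare; the interior point is a saddle.

unstable coexistence (outcome depends on initial conditions)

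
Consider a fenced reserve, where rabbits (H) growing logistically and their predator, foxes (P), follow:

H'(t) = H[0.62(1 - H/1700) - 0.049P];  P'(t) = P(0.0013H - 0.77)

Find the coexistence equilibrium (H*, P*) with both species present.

From dP/dt = 0 with P > 0: 0.0013H* = 0.77, so H* = 592.
Substitute into dH/dt = 0: 0.62(1 - 592/1700) = 0.049P*.
The bracket is 0.652, giving P* = 0.404/0.049 = 8.24.

H* ≈ 592, P* ≈ 8.24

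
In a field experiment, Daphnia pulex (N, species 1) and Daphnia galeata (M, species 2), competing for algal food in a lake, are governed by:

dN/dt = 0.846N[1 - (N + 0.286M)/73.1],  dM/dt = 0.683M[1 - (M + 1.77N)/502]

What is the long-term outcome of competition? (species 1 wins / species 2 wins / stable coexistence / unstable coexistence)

species 2 excludes species 1

Compare the nullcline intercepts: K1/α12 = 73.1/0.286 = 256 < K2 = 502; K2/α21 = 502/1.77 = 284 > K1 = 73.1.
Since the inequalities point opposite ways, species 2 can invade but species 1 cannot.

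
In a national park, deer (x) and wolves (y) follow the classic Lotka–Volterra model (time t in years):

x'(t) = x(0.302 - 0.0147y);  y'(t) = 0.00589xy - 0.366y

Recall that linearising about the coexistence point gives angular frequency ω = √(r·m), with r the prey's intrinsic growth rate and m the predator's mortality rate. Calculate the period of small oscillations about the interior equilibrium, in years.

T ≈ 18.9 years

Here r = 0.302 and m = 0.366, so r·m = 0.111.
ω = √0.111 = 0.332 per year, hence T = 2π/ω ≈ 18.9 years.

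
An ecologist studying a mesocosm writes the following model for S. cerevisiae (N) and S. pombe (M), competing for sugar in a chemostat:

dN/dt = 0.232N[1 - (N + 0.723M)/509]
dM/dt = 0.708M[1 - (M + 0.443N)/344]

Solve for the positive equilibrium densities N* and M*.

Setting both brackets to zero gives the nullclines N + 0.723M = 509 and 0.443N + M = 344.
Substituting M = 344 - 0.443N into the first: N(1 - 0.723·0.443) = 509 - 0.723·344.
So N* = 260/0.68 = 383, and then M* = 344 - 0.443·383 = 174.

N* ≈ 383, M* ≈ 174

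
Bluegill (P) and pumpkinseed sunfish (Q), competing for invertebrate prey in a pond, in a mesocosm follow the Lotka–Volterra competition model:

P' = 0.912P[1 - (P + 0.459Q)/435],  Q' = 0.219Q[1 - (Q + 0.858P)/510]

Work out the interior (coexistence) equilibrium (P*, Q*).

P* ≈ 331, Q* ≈ 226

Setting both brackets to zero gives the nullclines P + 0.459Q = 435 and 0.858P + Q = 510.
Substituting Q = 510 - 0.858P into the first: P(1 - 0.459·0.858) = 435 - 0.459·510.
So P* = 201/0.606 = 331, and then Q* = 510 - 0.858·331 = 226.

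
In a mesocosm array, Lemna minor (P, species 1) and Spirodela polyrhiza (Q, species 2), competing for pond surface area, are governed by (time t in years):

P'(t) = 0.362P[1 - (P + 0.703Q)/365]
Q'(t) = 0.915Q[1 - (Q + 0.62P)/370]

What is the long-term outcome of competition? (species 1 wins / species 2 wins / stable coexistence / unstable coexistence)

Compare the nullcline intercepts: K1/α12 = 365/0.703 = 519 > K2 = 370; K2/α21 = 370/0.62 = 597 > K1 = 365.
Since both inequalities hold, each species can invade when rare, so the interior equilibrium is stable.

stable coexistence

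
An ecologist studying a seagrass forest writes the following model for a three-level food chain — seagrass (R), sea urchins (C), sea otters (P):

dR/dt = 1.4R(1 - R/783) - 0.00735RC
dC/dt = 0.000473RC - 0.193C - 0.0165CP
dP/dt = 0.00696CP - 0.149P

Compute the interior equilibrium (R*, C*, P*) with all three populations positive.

From dP/dt = 0: 0.00696C* = 0.149, so C* = 21.4.
From dR/dt = 0: 1.4(1 - R*/783) = 0.00735·21.4, giving R* = 783·(1 - 0.112) = 695.
From dC/dt = 0: 0.000473·695 - 0.193 = 0.0165P*, so P* = 0.136/0.0165 = 8.23.

R* ≈ 695, C* ≈ 21.4, P* ≈ 8.23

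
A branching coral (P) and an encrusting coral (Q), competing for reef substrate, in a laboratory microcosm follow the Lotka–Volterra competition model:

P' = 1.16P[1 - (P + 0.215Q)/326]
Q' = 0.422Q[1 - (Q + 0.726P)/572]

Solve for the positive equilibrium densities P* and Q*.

Setting both brackets to zero gives the nullclines P + 0.215Q = 326 and 0.726P + Q = 572.
Substituting Q = 572 - 0.726P into the first: P(1 - 0.215·0.726) = 326 - 0.215·572.
So P* = 203/0.844 = 241, and then Q* = 572 - 0.726·241 = 397.

P* ≈ 241, Q* ≈ 397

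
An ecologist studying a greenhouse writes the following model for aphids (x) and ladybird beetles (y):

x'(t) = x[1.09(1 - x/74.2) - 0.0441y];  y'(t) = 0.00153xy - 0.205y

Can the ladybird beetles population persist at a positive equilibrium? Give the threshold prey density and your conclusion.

The predator equation gives dy/dt > 0 only when x > 0.205/0.00153 = 134.
Without the predator, x → K = 74.2. Since 74.2 < 134, the predator cannot invade.

Threshold x = 134; K < 134, so no, the predator goes extinct.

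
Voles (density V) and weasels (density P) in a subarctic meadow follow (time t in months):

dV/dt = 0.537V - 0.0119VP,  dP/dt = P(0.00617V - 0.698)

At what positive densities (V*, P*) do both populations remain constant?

Set dP/dt = 0 with P > 0: 0.00617V - 0.698 = 0, so V* = 0.698/0.00617 = 113.
Set dV/dt = 0 with V > 0: 0.537 - 0.0119P = 0, so P* = 0.537/0.0119 = 45.1.

V* ≈ 113, P* ≈ 45.1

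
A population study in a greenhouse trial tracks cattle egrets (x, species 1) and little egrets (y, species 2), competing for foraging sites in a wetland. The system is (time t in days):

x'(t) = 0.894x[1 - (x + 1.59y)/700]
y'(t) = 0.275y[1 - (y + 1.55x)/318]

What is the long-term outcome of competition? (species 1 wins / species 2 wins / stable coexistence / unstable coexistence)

species 1 excludes species 2

Compare the nullcline intercepts: K1/α12 = 700/1.59 = 440 > K2 = 318; K2/α21 = 318/1.55 = 205 < K1 = 700.
Since the inequalities point opposite ways, species 1 can invade but species 2 cannot.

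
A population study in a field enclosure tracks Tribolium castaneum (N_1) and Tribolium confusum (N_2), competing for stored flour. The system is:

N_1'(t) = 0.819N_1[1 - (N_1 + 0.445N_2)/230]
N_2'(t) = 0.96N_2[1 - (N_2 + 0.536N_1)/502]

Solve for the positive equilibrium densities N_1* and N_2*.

N_1* ≈ 8.68, N_2* ≈ 497

Setting both brackets to zero gives the nullclines N_1 + 0.445N_2 = 230 and 0.536N_1 + N_2 = 502.
Substituting N_2 = 502 - 0.536N_1 into the first: N_1(1 - 0.445·0.536) = 230 - 0.445·502.
So N_1* = 6.61/0.761 = 8.68, and then N_2* = 502 - 0.536·8.68 = 497.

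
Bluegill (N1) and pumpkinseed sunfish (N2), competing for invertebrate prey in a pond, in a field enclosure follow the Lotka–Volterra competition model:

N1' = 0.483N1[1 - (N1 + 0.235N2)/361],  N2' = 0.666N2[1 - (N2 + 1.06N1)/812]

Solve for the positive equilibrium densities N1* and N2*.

N1* ≈ 227, N2* ≈ 572

Setting both brackets to zero gives the nullclines N1 + 0.235N2 = 361 and 1.06N1 + N2 = 812.
Substituting N2 = 812 - 1.06N1 into the first: N1(1 - 0.235·1.06) = 361 - 0.235·812.
So N1* = 170/0.751 = 227, and then N2* = 812 - 1.06·227 = 572.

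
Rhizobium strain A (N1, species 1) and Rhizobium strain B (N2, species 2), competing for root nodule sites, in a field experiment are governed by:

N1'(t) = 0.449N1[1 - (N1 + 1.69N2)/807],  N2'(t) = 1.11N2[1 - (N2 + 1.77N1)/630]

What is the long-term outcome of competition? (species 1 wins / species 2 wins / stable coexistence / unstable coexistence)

unstable coexistence (outcome depends on initial conditions)

Compare the nullcline intercepts: K1/α12 = 807/1.69 = 478 < K2 = 630; K2/α21 = 630/1.77 = 356 < K1 = 807.
Since both are reversed, neither can invade when rare; the interior point is a saddle.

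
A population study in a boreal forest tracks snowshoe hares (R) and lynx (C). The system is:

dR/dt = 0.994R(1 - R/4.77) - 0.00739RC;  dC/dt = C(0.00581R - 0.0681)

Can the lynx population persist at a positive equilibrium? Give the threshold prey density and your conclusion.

The predator equation gives dC/dt > 0 only when R > 0.0681/0.00581 = 11.7.
Without the predator, R → K = 4.77. Since 4.77 < 11.7, the predator cannot invade.

Threshold R = 11.7; K < 11.7, so no, the predator goes extinct.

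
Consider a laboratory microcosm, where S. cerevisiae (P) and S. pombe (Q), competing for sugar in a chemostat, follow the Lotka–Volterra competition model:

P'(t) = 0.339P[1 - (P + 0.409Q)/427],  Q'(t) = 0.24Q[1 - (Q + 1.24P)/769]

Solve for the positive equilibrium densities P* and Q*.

P* ≈ 228, Q* ≈ 486

Setting both brackets to zero gives the nullclines P + 0.409Q = 427 and 1.24P + Q = 769.
Substituting Q = 769 - 1.24P into the first: P(1 - 0.409·1.24) = 427 - 0.409·769.
So P* = 112/0.493 = 228, and then Q* = 769 - 1.24·228 = 486.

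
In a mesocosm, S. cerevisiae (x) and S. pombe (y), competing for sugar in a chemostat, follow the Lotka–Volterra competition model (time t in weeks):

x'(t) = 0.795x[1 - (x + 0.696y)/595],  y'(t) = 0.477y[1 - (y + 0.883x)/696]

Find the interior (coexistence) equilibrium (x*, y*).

x* ≈ 287, y* ≈ 443

Setting both brackets to zero gives the nullclines x + 0.696y = 595 and 0.883x + y = 696.
Substituting y = 696 - 0.883x into the first: x(1 - 0.696·0.883) = 595 - 0.696·696.
So x* = 111/0.385 = 287, and then y* = 696 - 0.883·287 = 443.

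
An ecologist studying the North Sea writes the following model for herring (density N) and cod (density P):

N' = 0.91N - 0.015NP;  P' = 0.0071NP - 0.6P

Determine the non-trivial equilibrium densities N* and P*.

Set dP/dt = 0 with P > 0: 0.0071N - 0.6 = 0, so N* = 0.6/0.0071 = 84.5.
Set dN/dt = 0 with N > 0: 0.91 - 0.015P = 0, so P* = 0.91/0.015 = 60.7.

N* ≈ 84.5, P* ≈ 60.7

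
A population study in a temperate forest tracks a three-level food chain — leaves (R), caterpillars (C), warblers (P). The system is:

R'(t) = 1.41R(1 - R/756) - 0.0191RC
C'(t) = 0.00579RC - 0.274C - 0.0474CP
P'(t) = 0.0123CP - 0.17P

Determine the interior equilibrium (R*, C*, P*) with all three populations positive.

R* ≈ 614, C* ≈ 13.8, P* ≈ 69.3

From dP/dt = 0: 0.0123C* = 0.17, so C* = 13.8.
From dR/dt = 0: 1.41(1 - R*/756) = 0.0191·13.8, giving R* = 756·(1 - 0.187) = 614.
From dC/dt = 0: 0.00579·614 - 0.274 = 0.0474P*, so P* = 3.28/0.0474 = 69.3.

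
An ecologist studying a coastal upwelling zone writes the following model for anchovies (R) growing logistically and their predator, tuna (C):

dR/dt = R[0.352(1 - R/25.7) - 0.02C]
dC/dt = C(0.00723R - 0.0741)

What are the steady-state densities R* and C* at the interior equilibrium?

R* ≈ 10.2, C* ≈ 10.6

From dC/dt = 0 with C > 0: 0.00723R* = 0.0741, so R* = 10.2.
Substitute into dR/dt = 0: 0.352(1 - 10.2/25.7) = 0.02C*.
The bracket is 0.601, giving C* = 0.212/0.02 = 10.6.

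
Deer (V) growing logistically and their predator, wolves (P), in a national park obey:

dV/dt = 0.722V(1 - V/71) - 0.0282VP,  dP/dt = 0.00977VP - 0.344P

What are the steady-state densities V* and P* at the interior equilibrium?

From dP/dt = 0 with P > 0: 0.00977V* = 0.344, so V* = 35.2.
Substitute into dV/dt = 0: 0.722(1 - 35.2/71) = 0.0282P*.
The bracket is 0.504, giving P* = 0.364/0.0282 = 12.9.

V* ≈ 35.2, P* ≈ 12.9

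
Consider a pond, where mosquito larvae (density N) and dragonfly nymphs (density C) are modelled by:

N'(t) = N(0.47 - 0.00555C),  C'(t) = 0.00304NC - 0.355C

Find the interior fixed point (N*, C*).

N* ≈ 117, C* ≈ 84.7

Set dC/dt = 0 with C > 0: 0.00304N - 0.355 = 0, so N* = 0.355/0.00304 = 117.
Set dN/dt = 0 with N > 0: 0.47 - 0.00555C = 0, so C* = 0.47/0.00555 = 84.7.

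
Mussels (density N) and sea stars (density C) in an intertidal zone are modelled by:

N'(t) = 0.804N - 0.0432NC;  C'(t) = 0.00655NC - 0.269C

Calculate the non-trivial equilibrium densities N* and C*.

N* ≈ 41.1, C* ≈ 18.6

Set dC/dt = 0 with C > 0: 0.00655N - 0.269 = 0, so N* = 0.269/0.00655 = 41.1.
Set dN/dt = 0 with N > 0: 0.804 - 0.0432C = 0, so C* = 0.804/0.0432 = 18.6.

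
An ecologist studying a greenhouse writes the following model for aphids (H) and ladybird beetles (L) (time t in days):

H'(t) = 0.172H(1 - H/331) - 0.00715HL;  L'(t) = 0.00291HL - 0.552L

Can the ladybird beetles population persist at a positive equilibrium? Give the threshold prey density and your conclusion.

Threshold H = 190; K > 190, so yes, the predator persists.

The predator equation gives dL/dt > 0 only when H > 0.552/0.00291 = 190.
Without the predator, H → K = 331. Since 331 > 190, the predator can invade and persist.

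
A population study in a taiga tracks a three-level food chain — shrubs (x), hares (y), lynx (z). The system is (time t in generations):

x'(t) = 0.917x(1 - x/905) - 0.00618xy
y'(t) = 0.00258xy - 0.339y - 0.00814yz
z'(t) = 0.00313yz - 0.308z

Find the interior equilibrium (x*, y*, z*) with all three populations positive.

From dz/dt = 0: 0.00313y* = 0.308, so y* = 98.4.
From dx/dt = 0: 0.917(1 - x*/905) = 0.00618·98.4, giving x* = 905·(1 - 0.663) = 305.
From dy/dt = 0: 0.00258·305 - 0.339 = 0.00814z*, so z* = 0.447/0.00814 = 55.

x* ≈ 305, y* ≈ 98.4, z* ≈ 55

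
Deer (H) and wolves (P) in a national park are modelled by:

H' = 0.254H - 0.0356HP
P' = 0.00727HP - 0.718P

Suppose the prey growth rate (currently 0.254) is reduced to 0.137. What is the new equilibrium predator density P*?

At the interior fixed point, setting dH/dt = 0 with H > 0 fixes P* = (prey growth rate)/(HP coefficient) — independent of the other coefficients.
With the change, P* = 0.137/0.0356 = 3.85; it falls from 7.13.

P* ≈ 3.85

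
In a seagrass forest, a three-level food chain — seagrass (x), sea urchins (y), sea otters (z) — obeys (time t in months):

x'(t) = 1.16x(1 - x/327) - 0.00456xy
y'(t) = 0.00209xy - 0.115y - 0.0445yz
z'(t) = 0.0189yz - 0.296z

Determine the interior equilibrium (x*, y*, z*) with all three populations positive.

From dz/dt = 0: 0.0189y* = 0.296, so y* = 15.7.
From dx/dt = 0: 1.16(1 - x*/327) = 0.00456·15.7, giving x* = 327·(1 - 0.0616) = 307.
From dy/dt = 0: 0.00209·307 - 0.115 = 0.0445z*, so z* = 0.526/0.0445 = 11.8.

x* ≈ 307, y* ≈ 15.7, z* ≈ 11.8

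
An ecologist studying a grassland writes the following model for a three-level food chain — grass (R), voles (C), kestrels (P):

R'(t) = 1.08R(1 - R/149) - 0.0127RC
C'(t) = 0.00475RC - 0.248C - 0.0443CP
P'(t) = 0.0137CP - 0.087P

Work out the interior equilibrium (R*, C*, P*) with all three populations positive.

R* ≈ 138, C* ≈ 6.35, P* ≈ 9.19

From dP/dt = 0: 0.0137C* = 0.087, so C* = 6.35.
From dR/dt = 0: 1.08(1 - R*/149) = 0.0127·6.35, giving R* = 149·(1 - 0.0747) = 138.
From dC/dt = 0: 0.00475·138 - 0.248 = 0.0443P*, so P* = 0.407/0.0443 = 9.19.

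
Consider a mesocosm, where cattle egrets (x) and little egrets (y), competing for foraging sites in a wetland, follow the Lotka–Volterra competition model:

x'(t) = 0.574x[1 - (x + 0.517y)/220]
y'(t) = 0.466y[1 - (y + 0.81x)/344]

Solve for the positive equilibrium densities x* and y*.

x* ≈ 72.5, y* ≈ 285

Setting both brackets to zero gives the nullclines x + 0.517y = 220 and 0.81x + y = 344.
Substituting y = 344 - 0.81x into the first: x(1 - 0.517·0.81) = 220 - 0.517·344.
So x* = 42.2/0.581 = 72.5, and then y* = 344 - 0.81·72.5 = 285.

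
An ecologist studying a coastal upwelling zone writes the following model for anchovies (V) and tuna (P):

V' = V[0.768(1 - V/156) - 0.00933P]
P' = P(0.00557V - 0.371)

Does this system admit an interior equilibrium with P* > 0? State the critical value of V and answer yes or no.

Threshold V = 66.6; K > 66.6, so yes, the predator persists.

The predator equation gives dP/dt > 0 only when V > 0.371/0.00557 = 66.6.
Without the predator, V → K = 156. Since 156 > 66.6, the predator can invade and persist.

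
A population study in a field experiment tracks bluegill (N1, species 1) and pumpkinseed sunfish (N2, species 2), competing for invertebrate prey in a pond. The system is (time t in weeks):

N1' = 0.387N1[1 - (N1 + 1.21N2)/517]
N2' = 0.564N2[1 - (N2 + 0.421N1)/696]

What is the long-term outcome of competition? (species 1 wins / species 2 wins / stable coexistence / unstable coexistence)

Compare the nullcline intercepts: K1/α12 = 517/1.21 = 427 < K2 = 696; K2/α21 = 696/0.421 = 1650 > K1 = 517.
Since the inequalities point opposite ways, species 2 can invade but species 1 cannot.

species 2 excludes species 1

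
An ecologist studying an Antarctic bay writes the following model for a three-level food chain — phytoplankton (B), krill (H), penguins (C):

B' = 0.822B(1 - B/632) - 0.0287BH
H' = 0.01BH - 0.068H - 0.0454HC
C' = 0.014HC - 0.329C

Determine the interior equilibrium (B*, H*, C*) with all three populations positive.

From dC/dt = 0: 0.014H* = 0.329, so H* = 23.5.
From dB/dt = 0: 0.822(1 - B*/632) = 0.0287·23.5, giving B* = 632·(1 - 0.82) = 113.
From dH/dt = 0: 0.01·113 - 0.068 = 0.0454C*, so C* = 1.07/0.0454 = 23.5.

B* ≈ 113, H* ≈ 23.5, C* ≈ 23.5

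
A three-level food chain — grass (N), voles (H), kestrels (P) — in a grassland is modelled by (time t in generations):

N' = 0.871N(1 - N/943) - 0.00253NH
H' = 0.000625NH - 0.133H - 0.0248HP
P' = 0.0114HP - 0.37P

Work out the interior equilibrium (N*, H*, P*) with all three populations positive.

N* ≈ 854, H* ≈ 32.5, P* ≈ 16.2

From dP/dt = 0: 0.0114H* = 0.37, so H* = 32.5.
From dN/dt = 0: 0.871(1 - N*/943) = 0.00253·32.5, giving N* = 943·(1 - 0.0943) = 854.
From dH/dt = 0: 0.000625·854 - 0.133 = 0.0248P*, so P* = 0.401/0.0248 = 16.2.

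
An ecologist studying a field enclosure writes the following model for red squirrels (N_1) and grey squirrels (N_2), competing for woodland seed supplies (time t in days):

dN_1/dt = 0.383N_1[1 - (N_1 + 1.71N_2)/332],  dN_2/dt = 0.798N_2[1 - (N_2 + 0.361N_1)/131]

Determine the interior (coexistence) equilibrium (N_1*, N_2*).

Setting both brackets to zero gives the nullclines N_1 + 1.71N_2 = 332 and 0.361N_1 + N_2 = 131.
Substituting N_2 = 131 - 0.361N_1 into the first: N_1(1 - 1.71·0.361) = 332 - 1.71·131.
So N_1* = 108/0.383 = 282, and then N_2* = 131 - 0.361·282 = 29.1.

N_1* ≈ 282, N_2* ≈ 29.1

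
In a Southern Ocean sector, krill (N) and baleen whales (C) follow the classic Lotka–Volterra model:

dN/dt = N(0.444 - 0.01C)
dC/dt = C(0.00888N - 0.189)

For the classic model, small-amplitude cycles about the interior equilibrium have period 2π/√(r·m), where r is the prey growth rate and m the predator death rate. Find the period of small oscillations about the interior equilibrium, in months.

T ≈ 21.7 months

Here r = 0.444 and m = 0.189, so r·m = 0.0839.
ω = √0.0839 = 0.29 per month, hence T = 2π/ω ≈ 21.7 months.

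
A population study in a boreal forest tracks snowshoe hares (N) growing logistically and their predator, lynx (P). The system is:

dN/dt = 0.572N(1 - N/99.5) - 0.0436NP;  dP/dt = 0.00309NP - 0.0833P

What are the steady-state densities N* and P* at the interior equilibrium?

N* ≈ 27, P* ≈ 9.56

From dP/dt = 0 with P > 0: 0.00309N* = 0.0833, so N* = 27.
Substitute into dN/dt = 0: 0.572(1 - 27/99.5) = 0.0436P*.
The bracket is 0.729, giving P* = 0.417/0.0436 = 9.56.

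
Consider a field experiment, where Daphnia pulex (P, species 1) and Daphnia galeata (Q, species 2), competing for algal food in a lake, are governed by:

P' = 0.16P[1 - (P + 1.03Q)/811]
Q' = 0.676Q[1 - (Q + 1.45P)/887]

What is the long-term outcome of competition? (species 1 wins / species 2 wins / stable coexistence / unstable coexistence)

unstable coexistence (outcome depends on initial conditions)

Compare the nullcline intercepts: K1/α12 = 811/1.03 = 787 < K2 = 887; K2/α21 = 887/1.45 = 612 < K1 = 811.
Since both are reversed, neither can invade when rare; the interior point is a saddle.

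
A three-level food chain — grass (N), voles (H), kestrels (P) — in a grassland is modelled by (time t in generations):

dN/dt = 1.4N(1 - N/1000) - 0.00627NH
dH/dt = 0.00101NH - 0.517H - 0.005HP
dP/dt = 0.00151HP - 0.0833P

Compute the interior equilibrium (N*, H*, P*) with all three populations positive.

From dP/dt = 0: 0.00151H* = 0.0833, so H* = 55.2.
From dN/dt = 0: 1.4(1 - N*/1000) = 0.00627·55.2, giving N* = 1000·(1 - 0.247) = 753.
From dH/dt = 0: 0.00101·753 - 0.517 = 0.005P*, so P* = 0.243/0.005 = 48.7.

N* ≈ 753, H* ≈ 55.2, P* ≈ 48.7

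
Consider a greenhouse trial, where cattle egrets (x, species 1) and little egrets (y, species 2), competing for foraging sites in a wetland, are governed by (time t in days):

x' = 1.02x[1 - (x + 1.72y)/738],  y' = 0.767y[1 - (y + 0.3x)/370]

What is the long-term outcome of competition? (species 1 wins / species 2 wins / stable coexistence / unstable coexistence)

Compare the nullcline intercepts: K1/α12 = 738/1.72 = 429 > K2 = 370; K2/α21 = 370/0.3 = 1230 > K1 = 738.
Since both inequalities hold, each species can invade when rare, so the interior equilibrium is stable.

stable coexistence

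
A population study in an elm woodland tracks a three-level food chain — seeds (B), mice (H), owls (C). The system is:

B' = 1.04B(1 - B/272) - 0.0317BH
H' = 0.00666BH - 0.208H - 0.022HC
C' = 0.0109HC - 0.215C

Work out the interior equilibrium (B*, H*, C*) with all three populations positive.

From dC/dt = 0: 0.0109H* = 0.215, so H* = 19.7.
From dB/dt = 0: 1.04(1 - B*/272) = 0.0317·19.7, giving B* = 272·(1 - 0.601) = 108.
From dH/dt = 0: 0.00666·108 - 0.208 = 0.022C*, so C* = 0.514/0.022 = 23.4.

B* ≈ 108, H* ≈ 19.7, C* ≈ 23.4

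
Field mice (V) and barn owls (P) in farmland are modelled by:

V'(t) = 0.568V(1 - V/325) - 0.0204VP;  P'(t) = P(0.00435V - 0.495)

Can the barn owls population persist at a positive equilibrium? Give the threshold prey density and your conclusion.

The predator equation gives dP/dt > 0 only when V > 0.495/0.00435 = 114.
Without the predator, V → K = 325. Since 325 > 114, the predator can invade and persist.

Threshold V = 114; K > 114, so yes, the predator persists.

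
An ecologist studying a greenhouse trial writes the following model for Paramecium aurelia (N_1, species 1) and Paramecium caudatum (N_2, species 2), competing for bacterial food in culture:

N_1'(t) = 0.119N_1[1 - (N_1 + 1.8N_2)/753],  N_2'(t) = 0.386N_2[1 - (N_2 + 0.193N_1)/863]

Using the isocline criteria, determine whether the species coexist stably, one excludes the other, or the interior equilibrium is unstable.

Compare the nullcline intercepts: K1/α12 = 753/1.8 = 418 < K2 = 863; K2/α21 = 863/0.193 = 4470 > K1 = 753.
Since the inequalities point opposite ways, species 2 can invade but species 1 cannot.

species 2 excludes species 1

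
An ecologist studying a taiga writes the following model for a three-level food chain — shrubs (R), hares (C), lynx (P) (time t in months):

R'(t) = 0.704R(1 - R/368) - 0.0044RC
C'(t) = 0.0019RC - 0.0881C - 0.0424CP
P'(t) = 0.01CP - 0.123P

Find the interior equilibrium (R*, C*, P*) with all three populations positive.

R* ≈ 340, C* ≈ 12.3, P* ≈ 13.1

From dP/dt = 0: 0.01C* = 0.123, so C* = 12.3.
From dR/dt = 0: 0.704(1 - R*/368) = 0.0044·12.3, giving R* = 368·(1 - 0.0769) = 340.
From dC/dt = 0: 0.0019·340 - 0.0881 = 0.0424P*, so P* = 0.557/0.0424 = 13.1.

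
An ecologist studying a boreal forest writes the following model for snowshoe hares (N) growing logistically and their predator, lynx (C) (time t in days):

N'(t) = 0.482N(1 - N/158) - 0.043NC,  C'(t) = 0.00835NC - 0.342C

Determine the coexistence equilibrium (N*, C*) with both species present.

N* ≈ 41, C* ≈ 8.3

From dC/dt = 0 with C > 0: 0.00835N* = 0.342, so N* = 41.
Substitute into dN/dt = 0: 0.482(1 - 41/158) = 0.043C*.
The bracket is 0.741, giving C* = 0.357/0.043 = 8.3.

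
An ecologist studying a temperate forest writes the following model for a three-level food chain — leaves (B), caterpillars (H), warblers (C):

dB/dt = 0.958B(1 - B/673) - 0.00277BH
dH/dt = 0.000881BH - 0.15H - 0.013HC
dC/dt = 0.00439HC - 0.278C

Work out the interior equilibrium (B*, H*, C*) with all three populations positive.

B* ≈ 550, H* ≈ 63.3, C* ≈ 25.7

From dC/dt = 0: 0.00439H* = 0.278, so H* = 63.3.
From dB/dt = 0: 0.958(1 - B*/673) = 0.00277·63.3, giving B* = 673·(1 - 0.183) = 550.
From dH/dt = 0: 0.000881·550 - 0.15 = 0.013C*, so C* = 0.334/0.013 = 25.7.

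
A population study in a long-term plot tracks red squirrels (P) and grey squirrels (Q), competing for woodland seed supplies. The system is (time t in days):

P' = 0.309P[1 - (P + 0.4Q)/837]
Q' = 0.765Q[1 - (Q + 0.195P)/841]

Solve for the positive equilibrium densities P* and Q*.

P* ≈ 543, Q* ≈ 735

Setting both brackets to zero gives the nullclines P + 0.4Q = 837 and 0.195P + Q = 841.
Substituting Q = 841 - 0.195P into the first: P(1 - 0.4·0.195) = 837 - 0.4·841.
So P* = 501/0.922 = 543, and then Q* = 841 - 0.195·543 = 735.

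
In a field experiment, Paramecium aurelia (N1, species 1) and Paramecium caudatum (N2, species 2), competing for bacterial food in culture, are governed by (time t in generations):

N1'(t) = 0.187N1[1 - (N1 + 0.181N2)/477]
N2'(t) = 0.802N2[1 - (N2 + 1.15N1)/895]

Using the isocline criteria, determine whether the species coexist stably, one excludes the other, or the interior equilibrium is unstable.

Compare the nullcline intercepts: K1/α12 = 477/0.181 = 2640 > K2 = 895; K2/α21 = 895/1.15 = 778 > K1 = 477.
Since both inequalities hold, each species can invade when rare, so the interior equilibrium is stable.

stable coexistence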